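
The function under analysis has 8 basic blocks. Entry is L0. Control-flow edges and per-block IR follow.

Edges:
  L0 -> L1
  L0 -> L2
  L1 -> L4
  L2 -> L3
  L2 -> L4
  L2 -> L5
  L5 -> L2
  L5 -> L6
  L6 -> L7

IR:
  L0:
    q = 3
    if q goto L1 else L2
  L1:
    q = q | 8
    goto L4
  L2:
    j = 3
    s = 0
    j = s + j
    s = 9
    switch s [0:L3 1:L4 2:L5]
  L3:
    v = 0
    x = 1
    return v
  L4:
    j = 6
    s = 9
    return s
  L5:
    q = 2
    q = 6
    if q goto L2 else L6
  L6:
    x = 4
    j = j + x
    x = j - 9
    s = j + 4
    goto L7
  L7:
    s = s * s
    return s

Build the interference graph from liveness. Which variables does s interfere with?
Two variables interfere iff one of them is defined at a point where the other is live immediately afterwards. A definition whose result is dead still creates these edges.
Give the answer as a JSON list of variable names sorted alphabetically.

Per-block:
  L0 def {q} use ∅
  L1 def {q} use {q}
  L2 def {j,s} use ∅
  L3 def {v,x} use ∅
  L4 def {j,s} use ∅
  L5 def {q} use ∅
  L6 def {j,s,x} use {j}
  L7 def {s} use {s}

Backward fixpoint:
  L0: in=∅ out={q}
  L1: in={q} out=∅
  L2: in=∅ out={j}
  L3: in=∅ out=∅
  L4: in=∅ out=∅
  L5: in={j} out={j}
  L6: in={j} out={s}
  L7: in={s} out=∅

Interfere edges:
  j: {q,s,x}
  q: {j}
  s: {j}
  v: {x}
  x: {j,v}

N(s) = ["j"]

Answer: ["j"]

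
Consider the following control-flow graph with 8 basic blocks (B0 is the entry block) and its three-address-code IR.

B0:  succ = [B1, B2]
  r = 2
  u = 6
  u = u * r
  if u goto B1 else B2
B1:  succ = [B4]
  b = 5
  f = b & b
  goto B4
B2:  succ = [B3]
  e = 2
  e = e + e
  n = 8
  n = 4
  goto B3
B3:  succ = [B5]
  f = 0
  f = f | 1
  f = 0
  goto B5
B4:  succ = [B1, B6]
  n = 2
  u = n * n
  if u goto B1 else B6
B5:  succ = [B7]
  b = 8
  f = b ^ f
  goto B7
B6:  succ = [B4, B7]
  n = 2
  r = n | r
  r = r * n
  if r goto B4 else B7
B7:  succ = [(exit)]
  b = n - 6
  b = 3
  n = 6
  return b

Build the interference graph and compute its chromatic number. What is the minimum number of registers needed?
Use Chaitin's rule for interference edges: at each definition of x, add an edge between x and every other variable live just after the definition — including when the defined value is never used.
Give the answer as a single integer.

Block summaries:
  B0: def={r,u} ue=∅
  B1: def={b,f} ue=∅
  B2: def={e,n} ue=∅
  B3: def={f} ue=∅
  B4: def={n,u} ue=∅
  B5: def={b,f} ue={f}
  B6: def={n,r} ue={r}
  B7: def={b,n} ue={n}

Liveness:
  B0 li=∅ lo={r}
  B1 li={r} lo={r}
  B2 li=∅ lo={n}
  B3 li={n} lo={f,n}
  B4 li={r} lo={r}
  B5 li={f,n} lo={n}
  B6 li={r} lo={n,r}
  B7 li={n} lo=∅

Conflict graph:
  b↔{f,n,r}
  e↔∅
  f↔{b,n,r}
  n↔{b,f,r}
  r↔{b,f,n,u}
  u↔{r}

Chromatic number:
  {b,f,n,r} pairwise interfere (4-clique) ⇒ χ ≥ 4
  assign b→R1 e→R0 f→R2 n→R3 r→R0 u→R1 — no edge inside a register ⇒ χ ≤ 4
  χ = 4

Answer: 4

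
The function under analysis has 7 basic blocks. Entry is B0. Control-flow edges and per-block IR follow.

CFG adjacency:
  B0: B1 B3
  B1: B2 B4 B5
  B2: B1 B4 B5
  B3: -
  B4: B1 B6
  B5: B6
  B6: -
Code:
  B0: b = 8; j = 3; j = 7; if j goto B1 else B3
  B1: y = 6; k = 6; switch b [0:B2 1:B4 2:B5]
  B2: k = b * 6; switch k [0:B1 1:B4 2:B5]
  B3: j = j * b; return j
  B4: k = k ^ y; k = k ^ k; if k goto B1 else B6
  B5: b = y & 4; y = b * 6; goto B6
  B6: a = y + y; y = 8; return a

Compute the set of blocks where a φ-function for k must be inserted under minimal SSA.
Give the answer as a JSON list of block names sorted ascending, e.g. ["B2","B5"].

idom tree: B1←B0 B2←B1 B3←B0 B4←B1 B5←B1 B6←B1
Dom∩ at merges:
  B1: preds {B0,B2,B4}: {B0} ∩ {B0,B1,B2} ∩ {B0,B1,B4} = {B0}; idom=B0
  B4: preds {B1,B2}: {B0,B1} ∩ {B0,B1,B2} = {B0,B1}; idom=B1
  B5: preds {B1,B2}: {B0,B1} ∩ {B0,B1,B2} = {B0,B1}; idom=B1
  B6: preds {B4,B5}: {B0,B1,B4} ∩ {B0,B1,B5} = {B0,B1}; idom=B1

DF walk-up:
  join B1 pred B0: · stop@B0
  join B1 pred B2: B2→B1 stop@B0
  join B1 pred B4: B4→B1 stop@B0
  join B4 pred B1: · stop@B1
  join B4 pred B2: B2 stop@B1
  join B5 pred B1: · stop@B1
  join B5 pred B2: B2 stop@B1
  join B6 pred B4: B4 stop@B1
  join B6 pred B5: B5 stop@B1
  B0: DF=∅
  B1: DF={B1}
  B2: DF={B1,B4,B5}
  B3: DF=∅
  B4: DF={B1,B6}
  B5: DF={B6}
  B6: DF=∅

φ for k: defs {B1,B2,B4}
  DF⁺ = {B1,B4,B5,B6}

Answer: ["B1", "B4", "B5", "B6"]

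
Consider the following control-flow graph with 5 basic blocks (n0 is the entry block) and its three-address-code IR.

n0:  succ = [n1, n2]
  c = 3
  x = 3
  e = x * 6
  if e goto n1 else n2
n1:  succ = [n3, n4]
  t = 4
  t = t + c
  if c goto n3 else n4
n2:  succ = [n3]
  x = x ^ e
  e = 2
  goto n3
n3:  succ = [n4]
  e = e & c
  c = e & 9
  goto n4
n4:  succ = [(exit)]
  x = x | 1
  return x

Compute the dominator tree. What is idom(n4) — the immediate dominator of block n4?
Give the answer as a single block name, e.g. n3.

Answer: n0

Analysis:
idom tree: n1←n0 n2←n0 n3←n0 n4←n0
Dom∩ at merges:
  n3: preds {n1,n2}: {n0,n1} ∩ {n0,n2} = {n0}; idom=n0
  n4: preds {n1,n3}: {n0,n1} ∩ {n0,n3} = {n0}; idom=n0

idom(n4) = n0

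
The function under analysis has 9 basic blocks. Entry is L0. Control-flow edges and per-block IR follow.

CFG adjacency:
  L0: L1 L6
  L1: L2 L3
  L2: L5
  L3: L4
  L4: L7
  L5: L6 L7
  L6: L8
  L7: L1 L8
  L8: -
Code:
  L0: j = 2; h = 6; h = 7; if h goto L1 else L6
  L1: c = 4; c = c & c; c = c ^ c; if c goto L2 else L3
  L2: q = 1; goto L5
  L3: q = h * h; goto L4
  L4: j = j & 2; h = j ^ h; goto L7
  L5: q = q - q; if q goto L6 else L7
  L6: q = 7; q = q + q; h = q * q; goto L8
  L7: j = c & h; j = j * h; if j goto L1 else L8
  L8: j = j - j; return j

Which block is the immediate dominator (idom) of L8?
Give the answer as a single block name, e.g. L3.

Answer: L0

Analysis:
idom tree: L1←L0 L2←L1 L3←L1 L4←L3 L5←L2 L6←L0 L7←L1 L8←L0
Join-block Dom:
  L1: preds {L0,L7}: {L0} ∩ {L0,L1,L7} = {L0}; idom=L0
  L6: preds {L0,L5}: {L0} ∩ {L0,L1,L2,L5} = {L0}; idom=L0
  L7: preds {L4,L5}: {L0,L1,L3,L4} ∩ {L0,L1,L2,L5} = {L0,L1}; idom=L1
  L8: preds {L6,L7}: {L0,L6} ∩ {L0,L1,L7} = {L0}; idom=L0

idom(L8) = L0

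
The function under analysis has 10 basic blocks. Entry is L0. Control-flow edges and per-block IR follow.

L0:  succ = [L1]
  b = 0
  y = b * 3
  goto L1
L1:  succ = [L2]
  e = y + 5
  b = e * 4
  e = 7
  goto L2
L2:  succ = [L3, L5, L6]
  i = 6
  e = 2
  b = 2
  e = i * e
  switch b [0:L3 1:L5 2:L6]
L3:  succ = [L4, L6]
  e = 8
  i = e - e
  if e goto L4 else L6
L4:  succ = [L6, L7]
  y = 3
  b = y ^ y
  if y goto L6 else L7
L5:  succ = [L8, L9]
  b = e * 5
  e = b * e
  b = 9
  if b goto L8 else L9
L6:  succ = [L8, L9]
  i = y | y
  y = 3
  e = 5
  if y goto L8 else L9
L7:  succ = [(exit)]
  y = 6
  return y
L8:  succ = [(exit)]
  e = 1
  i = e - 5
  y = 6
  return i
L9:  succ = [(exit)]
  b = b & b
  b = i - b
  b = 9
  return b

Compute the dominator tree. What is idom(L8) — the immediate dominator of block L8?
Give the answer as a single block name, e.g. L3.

Answer: L2

Analysis:
idom tree: L1←L0 L2←L1 L3←L2 L4←L3 L5←L2 L6←L2 L7←L4 L8←L2 L9←L2
Join-block Dom:
  L6: preds {L2,L3,L4}: {L0,L1,L2} ∩ {L0,L1,L2,L3} ∩ {L0,L1,L2,L3,L4} = {L0,L1,L2}; idom=L2
  L8: preds {L5,L6}: {L0,L1,L2,L5} ∩ {L0,L1,L2,L6} = {L0,L1,L2}; idom=L2
  L9: preds {L5,L6}: {L0,L1,L2,L5} ∩ {L0,L1,L2,L6} = {L0,L1,L2}; idom=L2

idom(L8) = L2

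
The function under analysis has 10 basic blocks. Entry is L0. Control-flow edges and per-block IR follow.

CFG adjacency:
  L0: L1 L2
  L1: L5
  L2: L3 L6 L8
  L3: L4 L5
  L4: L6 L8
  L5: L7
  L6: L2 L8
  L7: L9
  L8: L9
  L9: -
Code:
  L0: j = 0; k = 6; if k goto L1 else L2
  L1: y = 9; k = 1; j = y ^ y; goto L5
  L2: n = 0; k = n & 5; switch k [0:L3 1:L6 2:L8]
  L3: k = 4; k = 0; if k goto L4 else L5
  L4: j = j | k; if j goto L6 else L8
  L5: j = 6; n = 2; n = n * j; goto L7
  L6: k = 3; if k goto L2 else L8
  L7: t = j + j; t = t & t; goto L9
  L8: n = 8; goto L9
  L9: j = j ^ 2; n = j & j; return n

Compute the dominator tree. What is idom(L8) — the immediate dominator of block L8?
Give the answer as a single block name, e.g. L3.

idom tree: L1←L0 L2←L0 L3←L2 L4←L3 L5←L0 L6←L2 L7←L5 L8←L2 L9←L0
Join-block Dom:
  L2: preds {L0,L6}: {L0} ∩ {L0,L2,L6} = {L0}; idom=L0
  L5: preds {L1,L3}: {L0,L1} ∩ {L0,L2,L3} = {L0}; idom=L0
  L6: preds {L2,L4}: {L0,L2} ∩ {L0,L2,L3,L4} = {L0,L2}; idom=L2
  L8: preds {L2,L4,L6}: {L0,L2} ∩ {L0,L2,L3,L4} ∩ {L0,L2,L6} = {L0,L2}; idom=L2
  L9: preds {L7,L8}: {L0,L5,L7} ∩ {L0,L2,L8} = {L0}; idom=L0

idom(L8) = L2

Answer: L2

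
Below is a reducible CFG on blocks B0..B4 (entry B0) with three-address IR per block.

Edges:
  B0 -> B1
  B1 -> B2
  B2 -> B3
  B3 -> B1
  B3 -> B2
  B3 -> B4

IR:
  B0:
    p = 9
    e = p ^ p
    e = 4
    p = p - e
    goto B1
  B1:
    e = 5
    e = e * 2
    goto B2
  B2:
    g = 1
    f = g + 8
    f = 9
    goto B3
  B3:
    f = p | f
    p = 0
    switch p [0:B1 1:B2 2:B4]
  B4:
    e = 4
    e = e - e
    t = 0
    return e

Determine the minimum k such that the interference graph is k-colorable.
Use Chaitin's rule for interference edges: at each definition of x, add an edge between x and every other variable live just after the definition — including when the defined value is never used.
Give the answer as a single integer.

Per-block:
  B0 def {e,p} use ∅
  B1 def {e} use ∅
  B2 def {f,g} use ∅
  B3 def {f,p} use {f,p}
  B4 def {e,t} use ∅

Live sets:
  live B0: ∅→{p}
  live B1: {p}→{p}
  live B2: {p}→{f,p}
  live B3: {f,p}→{p}
  live B4: ∅→∅

Interfere edges:
  e: {p,t}
  f: {p}
  g: {p}
  p: {e,f,g}
  t: {e}

Colouring:
  clique {e,p} ⇒ need ≥ 2
  2-colouring: R0={p,t}  R1={e,f,g}
  χ = 2

Answer: 2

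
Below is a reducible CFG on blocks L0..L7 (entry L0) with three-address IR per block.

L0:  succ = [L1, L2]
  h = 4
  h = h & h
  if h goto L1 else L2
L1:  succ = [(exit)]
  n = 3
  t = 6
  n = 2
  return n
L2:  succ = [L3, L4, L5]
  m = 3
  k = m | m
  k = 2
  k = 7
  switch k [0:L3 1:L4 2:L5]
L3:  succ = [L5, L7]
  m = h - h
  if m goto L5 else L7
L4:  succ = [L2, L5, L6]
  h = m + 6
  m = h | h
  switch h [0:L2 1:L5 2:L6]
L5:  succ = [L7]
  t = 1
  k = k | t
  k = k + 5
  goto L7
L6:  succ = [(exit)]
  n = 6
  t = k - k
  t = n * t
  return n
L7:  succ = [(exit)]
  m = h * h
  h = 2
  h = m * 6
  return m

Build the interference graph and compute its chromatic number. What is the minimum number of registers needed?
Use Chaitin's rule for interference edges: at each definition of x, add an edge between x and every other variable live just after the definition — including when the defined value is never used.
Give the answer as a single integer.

def/use:
  L0 def {h} use ∅
  L1 def {n,t} use ∅
  L2 def {k,m} use ∅
  L3 def {m} use {h}
  L4 def {h,m} use {m}
  L5 def {k,t} use {k}
  L6 def {n,t} use {k}
  L7 def {h,m} use {h}

Backward fixpoint:
  live L0: ∅→{h}
  live L1: ∅→∅
  live L2: {h}→{h,k,m}
  live L3: {h,k}→{h,k}
  live L4: {k,m}→{h,k}
  live L5: {h,k}→{h}
  live L6: {k}→∅
  live L7: {h}→∅

Interference:
  h: {k,m,t}
  k: {h,m,n,t}
  m: {h,k}
  n: {k,t}
  t: {h,k,n}

Colouring:
  clique {h,k,m} ⇒ need ≥ 3
  3-colouring: R0={k}  R1={h,n}  R2={m,t}
  χ = 3

Answer: 3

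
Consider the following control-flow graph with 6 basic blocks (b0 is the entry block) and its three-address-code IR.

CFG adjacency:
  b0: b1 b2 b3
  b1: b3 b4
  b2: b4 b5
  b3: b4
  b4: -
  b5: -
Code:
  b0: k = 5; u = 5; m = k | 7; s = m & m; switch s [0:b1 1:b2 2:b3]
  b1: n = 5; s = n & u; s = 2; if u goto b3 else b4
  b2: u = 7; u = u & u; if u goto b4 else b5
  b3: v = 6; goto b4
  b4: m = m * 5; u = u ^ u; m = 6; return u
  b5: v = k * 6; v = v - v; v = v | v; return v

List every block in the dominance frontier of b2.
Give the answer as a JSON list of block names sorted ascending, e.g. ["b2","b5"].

Answer: ["b4"]

Working:
idom tree: b1←b0 b2←b0 b3←b0 b4←b0 b5←b2
Dom at joins:
  b3: preds {b0,b1}: {b0} ∩ {b0,b1} = {b0}; idom=b0
  b4: preds {b1,b2,b3}: {b0,b1} ∩ {b0,b2} ∩ {b0,b3} = {b0}; idom=b0

DF walk-up:
  b3←b0: walk · to b0
  b3←b1: walk b1 to b0
  b4←b1: walk b1 to b0
  b4←b2: walk b2 to b0
  b4←b3: walk b3 to b0
  b0 → ∅
  b1 → {b3,b4}
  b2 → {b4}
  b3 → {b4}
  b4 → ∅
  b5 → ∅

DF(b2) = ["b4"]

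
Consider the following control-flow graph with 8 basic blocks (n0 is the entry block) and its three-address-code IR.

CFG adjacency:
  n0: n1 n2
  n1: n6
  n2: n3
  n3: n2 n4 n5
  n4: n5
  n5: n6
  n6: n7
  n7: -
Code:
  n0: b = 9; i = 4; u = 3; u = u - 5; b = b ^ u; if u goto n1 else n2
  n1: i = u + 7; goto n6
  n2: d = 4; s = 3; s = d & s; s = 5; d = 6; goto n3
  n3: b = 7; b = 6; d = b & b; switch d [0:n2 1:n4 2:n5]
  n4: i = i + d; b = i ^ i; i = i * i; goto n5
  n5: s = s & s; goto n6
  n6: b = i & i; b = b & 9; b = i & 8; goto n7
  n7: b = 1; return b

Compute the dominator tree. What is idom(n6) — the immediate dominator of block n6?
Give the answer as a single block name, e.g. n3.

Answer: n0

Working:
idom tree: n1←n0 n2←n0 n3←n2 n4←n3 n5←n3 n6←n0 n7←n6
Dom at joins:
  n2: preds {n0,n3}: {n0} ∩ {n0,n2,n3} = {n0}; idom=n0
  n5: preds {n3,n4}: {n0,n2,n3} ∩ {n0,n2,n3,n4} = {n0,n2,n3}; idom=n3
  n6: preds {n1,n5}: {n0,n1} ∩ {n0,n2,n3,n5} = {n0}; idom=n0

idom(n6) = n0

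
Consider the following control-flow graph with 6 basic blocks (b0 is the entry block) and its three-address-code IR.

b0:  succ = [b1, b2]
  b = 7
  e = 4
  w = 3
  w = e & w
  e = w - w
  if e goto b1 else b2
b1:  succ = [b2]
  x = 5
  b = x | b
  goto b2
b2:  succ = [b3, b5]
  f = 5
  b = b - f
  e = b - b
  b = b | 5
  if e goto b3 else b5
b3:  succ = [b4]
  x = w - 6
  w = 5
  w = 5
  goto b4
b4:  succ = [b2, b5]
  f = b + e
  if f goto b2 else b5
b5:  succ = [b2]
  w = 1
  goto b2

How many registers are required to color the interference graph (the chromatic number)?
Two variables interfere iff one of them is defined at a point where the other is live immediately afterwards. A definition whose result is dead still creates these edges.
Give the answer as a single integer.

Answer: 4

Derivation:
def/use:
  b0: {b,e,w} / ∅
  b1: {b,x} / {b}
  b2: {b,e,f} / {b}
  b3: {w,x} / {w}
  b4: {f} / {b,e}
  b5: {w} / ∅

Liveness:
  b0 li=∅ lo={b,w}
  b1 li={b,w} lo={b,w}
  b2 li={b,w} lo={b,e,w}
  b3 li={b,e,w} lo={b,e,w}
  b4 li={b,e,w} lo={b,w}
  b5 li={b} lo={b,w}

Conflict graph:
  b: {e,f,w,x}
  e: {b,w,x}
  f: {b,w}
  w: {b,e,f,x}
  x: {b,e,w}

Registers:
  lower bound: {b,e,w,x} mutually conflict ⇒ χ ≥ 4
  4-colouring: c0={b}  c1={w}  c2={e,f}  c3={x}
  χ = 4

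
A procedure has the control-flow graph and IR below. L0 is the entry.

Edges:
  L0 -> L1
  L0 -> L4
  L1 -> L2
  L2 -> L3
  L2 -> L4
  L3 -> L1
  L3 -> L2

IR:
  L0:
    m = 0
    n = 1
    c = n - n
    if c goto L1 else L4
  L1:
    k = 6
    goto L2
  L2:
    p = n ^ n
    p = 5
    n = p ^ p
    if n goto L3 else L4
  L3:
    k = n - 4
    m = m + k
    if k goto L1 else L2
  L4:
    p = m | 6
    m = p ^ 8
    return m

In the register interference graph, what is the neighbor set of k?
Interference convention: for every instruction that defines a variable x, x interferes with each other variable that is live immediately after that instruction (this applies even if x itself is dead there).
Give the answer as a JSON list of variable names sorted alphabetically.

def/use:
  L0: def={c,m,n} ue=∅
  L1: def={k} ue=∅
  L2: def={n,p} ue={n}
  L3: def={k,m} ue={m,n}
  L4: def={m,p} ue={m}

Live sets:
  L0: in=∅ out={m,n}
  L1: in={m,n} out={m,n}
  L2: in={m,n} out={m,n}
  L3: in={m,n} out={m,n}
  L4: in={m} out=∅

Interference:
  c: {m,n}
  k: {m,n}
  m: {c,k,n,p}
  n: {c,k,m}
  p: {m}

N(k) = ["m", "n"]

Answer: ["m", "n"]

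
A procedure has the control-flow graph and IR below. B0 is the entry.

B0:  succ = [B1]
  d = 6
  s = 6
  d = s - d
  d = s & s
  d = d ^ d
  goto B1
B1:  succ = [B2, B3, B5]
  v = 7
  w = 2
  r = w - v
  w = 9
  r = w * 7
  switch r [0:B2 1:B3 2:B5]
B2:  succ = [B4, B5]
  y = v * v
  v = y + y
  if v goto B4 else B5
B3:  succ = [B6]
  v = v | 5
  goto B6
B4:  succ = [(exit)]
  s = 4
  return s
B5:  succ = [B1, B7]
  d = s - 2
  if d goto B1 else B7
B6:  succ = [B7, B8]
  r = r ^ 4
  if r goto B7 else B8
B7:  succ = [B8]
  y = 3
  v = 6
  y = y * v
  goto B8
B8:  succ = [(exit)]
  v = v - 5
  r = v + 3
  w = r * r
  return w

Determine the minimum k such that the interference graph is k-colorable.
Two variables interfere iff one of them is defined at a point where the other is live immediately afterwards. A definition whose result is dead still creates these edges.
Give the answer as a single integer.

Answer: 3

Derivation:
def/use:
  B0 def {d,s} use ∅
  B1 def {r,v,w} use ∅
  B2 def {v,y} use {v}
  B3 def {v} use {v}
  B4 def {s} use ∅
  B5 def {d} use {s}
  B6 def {r} use {r}
  B7 def {v,y} use ∅
  B8 def {r,v,w} use {v}

Backward fixpoint:
  B0: in=∅ out={s}
  B1: in={s} out={r,s,v}
  B2: in={s,v} out={s}
  B3: in={r,v} out={r,v}
  B4: in=∅ out=∅
  B5: in={s} out={s}
  B6: in={r,v} out={v}
  B7: in=∅ out={v}
  B8: in={v} out=∅

Conflict graph:
  d — {s}
  r — {s,v}
  s — {d,r,v,w,y}
  v — {r,s,w,y}
  w — {s,v}
  y — {s,v}

Registers:
  {r,s,v} pairwise interfere (3-clique) ⇒ χ ≥ 3
  3-colouring: R0={s}  R1={d,v}  R2={r,w,y}
  χ = 3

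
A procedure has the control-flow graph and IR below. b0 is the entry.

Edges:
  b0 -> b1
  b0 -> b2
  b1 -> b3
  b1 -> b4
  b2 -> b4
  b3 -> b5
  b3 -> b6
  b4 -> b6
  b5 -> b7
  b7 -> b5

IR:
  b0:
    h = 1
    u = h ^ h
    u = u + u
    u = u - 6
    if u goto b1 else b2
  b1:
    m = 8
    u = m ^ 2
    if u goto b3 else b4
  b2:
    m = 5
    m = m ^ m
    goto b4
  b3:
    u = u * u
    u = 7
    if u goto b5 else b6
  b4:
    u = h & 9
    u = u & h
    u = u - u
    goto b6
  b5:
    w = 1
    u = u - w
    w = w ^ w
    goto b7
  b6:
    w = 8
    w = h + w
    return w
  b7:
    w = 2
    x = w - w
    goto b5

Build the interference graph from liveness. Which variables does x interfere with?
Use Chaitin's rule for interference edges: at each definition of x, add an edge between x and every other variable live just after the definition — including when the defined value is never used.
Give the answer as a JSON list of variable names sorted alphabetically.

Answer: ["u"]

Working:
Per-block:
  b0: {h,u} / ∅
  b1: {m,u} / ∅
  b2: {m} / ∅
  b3: {u} / {u}
  b4: {u} / {h}
  b5: {u,w} / {u}
  b6: {w} / {h}
  b7: {w,x} / ∅

Liveness:
  b0 li=∅ lo={h}
  b1 li={h} lo={h,u}
  b2 li={h} lo={h}
  b3 li={h,u} lo={h,u}
  b4 li={h} lo={h}
  b5 li={u} lo={u}
  b6 li={h} lo=∅
  b7 li={u} lo={u}

Interference:
  h↔{m,u,w}
  m↔{h}
  u↔{h,w,x}
  w↔{h,u}
  x↔{u}

N(x) = ["u"]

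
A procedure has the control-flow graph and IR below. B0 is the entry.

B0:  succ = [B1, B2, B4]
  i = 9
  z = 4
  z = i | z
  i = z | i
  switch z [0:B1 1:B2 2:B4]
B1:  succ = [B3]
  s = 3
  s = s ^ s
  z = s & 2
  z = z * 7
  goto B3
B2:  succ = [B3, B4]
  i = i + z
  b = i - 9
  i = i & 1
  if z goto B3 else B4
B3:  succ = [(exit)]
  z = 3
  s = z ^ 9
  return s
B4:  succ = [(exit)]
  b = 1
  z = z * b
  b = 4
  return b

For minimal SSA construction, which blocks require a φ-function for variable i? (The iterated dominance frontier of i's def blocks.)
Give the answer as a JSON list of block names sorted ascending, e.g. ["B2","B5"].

idom tree: B1←B0 B2←B0 B3←B0 B4←B0
Join-block Dom:
  B3: preds {B1,B2}: {B0,B1} ∩ {B0,B2} = {B0}; idom=B0
  B4: preds {B0,B2}: {B0} ∩ {B0,B2} = {B0}; idom=B0

DF derivation:
  join B3 pred B1: B1 stop@B0
  join B3 pred B2: B2 stop@B0
  join B4 pred B0: · stop@B0
  join B4 pred B2: B2 stop@B0
  DF(B0)=∅
  DF(B1)={B3}
  DF(B2)={B3,B4}
  DF(B3)=∅
  DF(B4)=∅

φ for i: defs {B0,B2}
  DF⁺ = {B3,B4}

Answer: ["B3", "B4"]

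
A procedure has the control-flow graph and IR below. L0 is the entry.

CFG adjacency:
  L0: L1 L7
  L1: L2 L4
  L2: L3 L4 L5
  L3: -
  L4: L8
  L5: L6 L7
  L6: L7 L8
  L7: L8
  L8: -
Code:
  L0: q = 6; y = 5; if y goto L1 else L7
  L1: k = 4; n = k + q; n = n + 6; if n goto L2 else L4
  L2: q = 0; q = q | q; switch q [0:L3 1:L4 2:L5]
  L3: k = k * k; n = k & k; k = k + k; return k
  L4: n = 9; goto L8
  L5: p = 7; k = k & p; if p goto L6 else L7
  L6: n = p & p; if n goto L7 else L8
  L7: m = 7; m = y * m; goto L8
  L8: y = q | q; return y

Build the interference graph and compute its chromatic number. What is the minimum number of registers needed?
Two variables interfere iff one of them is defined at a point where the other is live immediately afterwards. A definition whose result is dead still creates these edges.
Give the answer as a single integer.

def/use:
  L0: def={q,y} ue=∅
  L1: def={k,n} ue={q}
  L2: def={q} ue=∅
  L3: def={k,n} ue={k}
  L4: def={n} ue=∅
  L5: def={k,p} ue={k}
  L6: def={n} ue={p}
  L7: def={m} ue={y}
  L8: def={y} ue={q}

Liveness:
  L0: in=∅ out={q,y}
  L1: in={q,y} out={k,q,y}
  L2: in={k,y} out={k,q,y}
  L3: in={k} out=∅
  L4: in={q} out={q}
  L5: in={k,q,y} out={p,q,y}
  L6: in={p,q,y} out={q,y}
  L7: in={q,y} out={q}
  L8: in={q} out=∅

Interfere edges:
  k — {n,p,q,y}
  m — {q,y}
  n — {k,q,y}
  p — {k,q,y}
  q — {k,m,n,p,y}
  y — {k,m,n,p,q}

Colouring:
  clique {k,n,q,y} ⇒ need ≥ 4
  assign k→R2 m→R2 n→R3 p→R3 q→R0 y→R1 — no edge inside a register ⇒ χ ≤ 4
  χ = 4

Answer: 4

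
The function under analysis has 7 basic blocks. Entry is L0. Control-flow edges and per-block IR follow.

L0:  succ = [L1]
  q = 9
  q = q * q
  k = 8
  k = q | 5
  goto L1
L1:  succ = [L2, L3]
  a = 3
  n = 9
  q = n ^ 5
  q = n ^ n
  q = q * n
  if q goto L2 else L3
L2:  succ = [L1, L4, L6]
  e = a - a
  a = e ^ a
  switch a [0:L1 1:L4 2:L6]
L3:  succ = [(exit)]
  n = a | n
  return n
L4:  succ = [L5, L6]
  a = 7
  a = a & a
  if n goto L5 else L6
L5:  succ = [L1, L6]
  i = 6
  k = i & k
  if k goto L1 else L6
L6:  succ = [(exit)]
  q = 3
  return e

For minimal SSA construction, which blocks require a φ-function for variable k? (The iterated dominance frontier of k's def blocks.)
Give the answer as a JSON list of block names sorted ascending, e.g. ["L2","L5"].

Answer: ["L1", "L6"]

Working:
idom tree: L1←L0 L2←L1 L3←L1 L4←L2 L5←L4 L6←L2
Join-block Dom:
  L1: preds {L0,L2,L5}: {L0} ∩ {L0,L1,L2} ∩ {L0,L1,L2,L4,L5} = {L0}; idom=L0
  L6: preds {L2,L4,L5}: {L0,L1,L2} ∩ {L0,L1,L2,L4} ∩ {L0,L1,L2,L4,L5} = {L0,L1,L2}; idom=L2

DF walk-up:
  L1←L0: walk · to L0
  L1←L2: walk L2→L1 to L0
  L1←L5: walk L5→L4→L2→L1 to L0
  L6←L2: walk · to L2
  L6←L4: walk L4 to L2
  L6←L5: walk L5→L4 to L2
  DF(L0)=∅
  DF(L1)={L1}
  DF(L2)={L1}
  DF(L3)=∅
  DF(L4)={L1,L6}
  DF(L5)={L1,L6}
  DF(L6)=∅

φ for k: defs {L0,L5}
  DF⁺ = {L1,L6}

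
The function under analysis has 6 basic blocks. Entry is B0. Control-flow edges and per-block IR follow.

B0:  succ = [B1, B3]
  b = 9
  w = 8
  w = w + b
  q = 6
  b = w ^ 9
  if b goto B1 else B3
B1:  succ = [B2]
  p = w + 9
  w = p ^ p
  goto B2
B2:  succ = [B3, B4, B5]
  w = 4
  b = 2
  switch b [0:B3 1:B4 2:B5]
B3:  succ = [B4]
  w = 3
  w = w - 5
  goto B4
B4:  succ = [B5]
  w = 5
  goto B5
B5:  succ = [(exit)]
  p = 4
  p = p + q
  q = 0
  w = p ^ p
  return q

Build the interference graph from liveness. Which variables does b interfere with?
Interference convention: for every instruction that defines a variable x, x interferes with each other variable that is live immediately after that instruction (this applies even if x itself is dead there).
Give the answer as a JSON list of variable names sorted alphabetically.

Answer: ["q", "w"]

Derivation:
Per-block:
  B0: def={b,q,w} ue=∅
  B1: def={p,w} ue={w}
  B2: def={b,w} ue=∅
  B3: def={w} ue=∅
  B4: def={w} ue=∅
  B5: def={p,q,w} ue={q}

Live sets:
  B0 li=∅ lo={q,w}
  B1 li={q,w} lo={q}
  B2 li={q} lo={q}
  B3 li={q} lo={q}
  B4 li={q} lo={q}
  B5 li={q} lo=∅

Interference:
  b — {q,w}
  p — {q}
  q — {b,p,w}
  w — {b,q}

N(b) = ["q", "w"]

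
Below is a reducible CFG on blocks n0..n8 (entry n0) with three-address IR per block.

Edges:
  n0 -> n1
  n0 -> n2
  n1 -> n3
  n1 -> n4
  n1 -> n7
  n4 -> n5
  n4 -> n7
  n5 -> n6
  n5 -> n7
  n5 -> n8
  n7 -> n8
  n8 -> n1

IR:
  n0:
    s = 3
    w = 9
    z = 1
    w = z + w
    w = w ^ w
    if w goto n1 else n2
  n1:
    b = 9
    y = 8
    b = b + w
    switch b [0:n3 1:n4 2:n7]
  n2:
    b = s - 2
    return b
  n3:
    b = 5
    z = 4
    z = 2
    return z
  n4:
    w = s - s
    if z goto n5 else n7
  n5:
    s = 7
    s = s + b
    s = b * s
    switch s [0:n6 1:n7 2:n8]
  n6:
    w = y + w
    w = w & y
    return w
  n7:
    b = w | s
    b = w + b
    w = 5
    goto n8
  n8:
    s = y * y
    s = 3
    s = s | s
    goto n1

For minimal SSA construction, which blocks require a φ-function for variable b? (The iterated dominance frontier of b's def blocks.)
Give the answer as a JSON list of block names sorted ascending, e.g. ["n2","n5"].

idom tree: n1←n0 n2←n0 n3←n1 n4←n1 n5←n4 n6←n5 n7←n1 n8←n1
Dom∩ at merges:
  n1: preds {n0,n8}: {n0} ∩ {n0,n1,n8} = {n0}; idom=n0
  n7: preds {n1,n4,n5}: {n0,n1} ∩ {n0,n1,n4} ∩ {n0,n1,n4,n5} = {n0,n1}; idom=n1
  n8: preds {n5,n7}: {n0,n1,n4,n5} ∩ {n0,n1,n7} = {n0,n1}; idom=n1

Frontier:
  join n1 pred n0: · stop@n0
  join n1 pred n8: n8→n1 stop@n0
  join n7 pred n1: · stop@n1
  join n7 pred n4: n4 stop@n1
  join n7 pred n5: n5→n4 stop@n1
  join n8 pred n5: n5→n4 stop@n1
  join n8 pred n7: n7 stop@n1
  n0: DF=∅
  n1: DF={n1}
  n2: DF=∅
  n3: DF=∅
  n4: DF={n7,n8}
  n5: DF={n7,n8}
  n6: DF=∅
  n7: DF={n8}
  n8: DF={n1}

φ for b: defs {n1,n2,n3,n7}
  DF⁺ = {n1,n8}

Answer: ["n1", "n8"]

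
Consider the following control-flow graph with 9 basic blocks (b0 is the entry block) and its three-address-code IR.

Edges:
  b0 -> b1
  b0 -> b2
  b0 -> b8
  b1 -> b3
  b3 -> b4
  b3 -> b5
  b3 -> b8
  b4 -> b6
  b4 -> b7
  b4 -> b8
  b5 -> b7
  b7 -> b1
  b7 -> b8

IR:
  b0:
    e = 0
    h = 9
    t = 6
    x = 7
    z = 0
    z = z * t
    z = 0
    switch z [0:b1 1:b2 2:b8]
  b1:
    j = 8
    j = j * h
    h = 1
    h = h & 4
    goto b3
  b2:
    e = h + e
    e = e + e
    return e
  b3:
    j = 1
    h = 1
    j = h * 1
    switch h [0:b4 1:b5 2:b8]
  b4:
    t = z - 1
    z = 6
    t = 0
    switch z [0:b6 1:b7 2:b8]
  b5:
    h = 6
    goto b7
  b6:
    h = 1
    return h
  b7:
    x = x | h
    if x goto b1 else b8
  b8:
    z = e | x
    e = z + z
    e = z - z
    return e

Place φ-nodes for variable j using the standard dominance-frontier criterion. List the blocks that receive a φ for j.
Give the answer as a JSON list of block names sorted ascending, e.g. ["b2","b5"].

Answer: ["b1", "b8"]

Analysis:
idom tree: b1←b0 b2←b0 b3←b1 b4←b3 b5←b3 b6←b4 b7←b3 b8←b0
Join-block Dom:
  b1: preds {b0,b7}: {b0} ∩ {b0,b1,b3,b7} = {b0}; idom=b0
  b7: preds {b4,b5}: {b0,b1,b3,b4} ∩ {b0,b1,b3,b5} = {b0,b1,b3}; idom=b3
  b8: preds {b0,b3,b4,b7}: {b0} ∩ {b0,b1,b3} ∩ {b0,b1,b3,b4} ∩ {b0,b1,b3,b7} = {b0}; idom=b0

DF derivation:
  join b1 pred b0: · stop@b0
  join b1 pred b7: b7→b3→b1 stop@b0
  join b7 pred b4: b4 stop@b3
  join b7 pred b5: b5 stop@b3
  join b8 pred b0: · stop@b0
  join b8 pred b3: b3→b1 stop@b0
  join b8 pred b4: b4→b3→b1 stop@b0
  join b8 pred b7: b7→b3→b1 stop@b0
  b0: DF=∅
  b1: DF={b1,b8}
  b2: DF=∅
  b3: DF={b1,b8}
  b4: DF={b7,b8}
  b5: DF={b7}
  b6: DF=∅
  b7: DF={b1,b8}
  b8: DF=∅

φ for j: defs {b1,b3}
  DF⁺ = {b1,b8}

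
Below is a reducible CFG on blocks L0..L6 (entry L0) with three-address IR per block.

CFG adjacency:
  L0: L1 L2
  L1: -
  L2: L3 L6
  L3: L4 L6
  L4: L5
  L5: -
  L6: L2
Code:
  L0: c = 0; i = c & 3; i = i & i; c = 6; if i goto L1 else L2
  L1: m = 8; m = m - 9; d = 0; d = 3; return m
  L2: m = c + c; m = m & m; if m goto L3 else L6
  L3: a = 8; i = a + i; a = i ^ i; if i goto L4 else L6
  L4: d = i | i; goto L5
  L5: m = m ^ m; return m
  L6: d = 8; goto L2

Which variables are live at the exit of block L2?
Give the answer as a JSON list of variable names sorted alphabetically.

def/use:
  L0: {c,i} / ∅
  L1: {d,m} / ∅
  L2: {m} / {c}
  L3: {a,i} / {i}
  L4: {d} / {i}
  L5: {m} / {m}
  L6: {d} / ∅

Backward fixpoint:
  L0: in=∅ out={c,i}
  L1: in=∅ out=∅
  L2: in={c,i} out={c,i,m}
  L3: in={c,i,m} out={c,i,m}
  L4: in={i,m} out={m}
  L5: in={m} out=∅
  L6: in={c,i} out={c,i}

live-out(L2) = ["c", "i", "m"]

Answer: ["c", "i", "m"]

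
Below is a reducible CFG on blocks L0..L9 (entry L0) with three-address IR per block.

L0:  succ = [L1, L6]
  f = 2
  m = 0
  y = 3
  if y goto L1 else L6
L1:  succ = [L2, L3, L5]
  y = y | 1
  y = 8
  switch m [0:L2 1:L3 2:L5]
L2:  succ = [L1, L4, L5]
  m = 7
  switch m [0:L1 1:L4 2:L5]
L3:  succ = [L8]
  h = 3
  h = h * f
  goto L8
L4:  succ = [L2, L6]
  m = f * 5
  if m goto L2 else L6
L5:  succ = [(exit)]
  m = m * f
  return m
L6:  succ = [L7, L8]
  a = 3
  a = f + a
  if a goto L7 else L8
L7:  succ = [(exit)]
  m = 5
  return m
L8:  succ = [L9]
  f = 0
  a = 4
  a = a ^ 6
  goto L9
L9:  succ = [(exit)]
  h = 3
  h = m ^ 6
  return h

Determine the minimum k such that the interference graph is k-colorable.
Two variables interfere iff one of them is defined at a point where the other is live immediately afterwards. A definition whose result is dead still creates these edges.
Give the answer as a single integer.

Block summaries:
  L0: {f,m,y} / ∅
  L1: {y} / {m,y}
  L2: {m} / ∅
  L3: {h} / {f}
  L4: {m} / {f}
  L5: {m} / {f,m}
  L6: {a} / {f}
  L7: {m} / ∅
  L8: {a,f} / ∅
  L9: {h} / {m}

Live sets:
  L0 li=∅ lo={f,m,y}
  L1 li={f,m,y} lo={f,m,y}
  L2 li={f,y} lo={f,m,y}
  L3 li={f,m} lo={m}
  L4 li={f,y} lo={f,m,y}
  L5 li={f,m} lo=∅
  L6 li={f,m} lo={m}
  L7 li=∅ lo=∅
  L8 li={m} lo={m}
  L9 li={m} lo=∅

Interfere edges:
  a — {f,m}
  f — {a,h,m,y}
  h — {f,m}
  m — {a,f,h,y}
  y — {f,m}

Chromatic number:
  lower bound: {a,f,m} mutually conflict ⇒ χ ≥ 3
  assign a→c2 f→c0 h→c2 m→c1 y→c2 — no edge inside a register ⇒ χ ≤ 3
  χ = 3

Answer: 3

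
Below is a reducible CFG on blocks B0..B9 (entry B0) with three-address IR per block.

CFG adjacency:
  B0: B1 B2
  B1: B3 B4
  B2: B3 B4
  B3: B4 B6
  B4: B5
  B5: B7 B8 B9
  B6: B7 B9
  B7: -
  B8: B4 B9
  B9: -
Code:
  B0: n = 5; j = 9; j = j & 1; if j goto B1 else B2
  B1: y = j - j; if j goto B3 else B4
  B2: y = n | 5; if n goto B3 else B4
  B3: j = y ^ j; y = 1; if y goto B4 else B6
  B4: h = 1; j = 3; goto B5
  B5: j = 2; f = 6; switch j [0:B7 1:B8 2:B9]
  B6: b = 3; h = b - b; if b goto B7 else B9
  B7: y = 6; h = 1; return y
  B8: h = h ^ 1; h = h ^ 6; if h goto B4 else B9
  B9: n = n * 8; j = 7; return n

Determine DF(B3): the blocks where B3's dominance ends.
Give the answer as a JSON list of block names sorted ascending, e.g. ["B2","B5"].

Answer: ["B4", "B7", "B9"]

Derivation:
idom tree: B1←B0 B2←B0 B3←B0 B4←B0 B5←B4 B6←B3 B7←B0 B8←B5 B9←B0
Dom∩ at merges:
  B3: preds {B1,B2}: {B0,B1} ∩ {B0,B2} = {B0}; idom=B0
  B4: preds {B1,B2,B3,B8}: {B0,B1} ∩ {B0,B2} ∩ {B0,B3} ∩ {B0,B4,B5,B8} = {B0}; idom=B0
  B7: preds {B5,B6}: {B0,B4,B5} ∩ {B0,B3,B6} = {B0}; idom=B0
  B9: preds {B5,B6,B8}: {B0,B4,B5} ∩ {B0,B3,B6} ∩ {B0,B4,B5,B8} = {B0}; idom=B0

DF derivation:
  B3←B1: walk B1 to B0
  B3←B2: walk B2 to B0
  B4←B1: walk B1 to B0
  B4←B2: walk B2 to B0
  B4←B3: walk B3 to B0
  B4←B8: walk B8→B5→B4 to B0
  B7←B5: walk B5→B4 to B0
  B7←B6: walk B6→B3 to B0
  B9←B5: walk B5→B4 to B0
  B9←B6: walk B6→B3 to B0
  B9←B8: walk B8→B5→B4 to B0
  DF(B0)=∅
  DF(B1)={B3,B4}
  DF(B2)={B3,B4}
  DF(B3)={B4,B7,B9}
  DF(B4)={B4,B7,B9}
  DF(B5)={B4,B7,B9}
  DF(B6)={B7,B9}
  DF(B7)=∅
  DF(B8)={B4,B9}
  DF(B9)=∅

DF(B3) = ["B4", "B7", "B9"]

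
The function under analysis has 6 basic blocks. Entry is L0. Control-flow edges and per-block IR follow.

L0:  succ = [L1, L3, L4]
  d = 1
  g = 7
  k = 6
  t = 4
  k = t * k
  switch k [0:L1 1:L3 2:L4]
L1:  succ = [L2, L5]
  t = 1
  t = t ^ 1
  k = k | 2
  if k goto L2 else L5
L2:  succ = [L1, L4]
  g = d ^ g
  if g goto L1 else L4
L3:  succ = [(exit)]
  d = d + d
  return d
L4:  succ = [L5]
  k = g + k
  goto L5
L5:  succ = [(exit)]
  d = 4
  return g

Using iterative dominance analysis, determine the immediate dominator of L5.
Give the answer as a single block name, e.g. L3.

Answer: L0

Analysis:
idom tree: L1←L0 L2←L1 L3←L0 L4←L0 L5←L0
Dom∩ at merges:
  L1: preds {L0,L2}: {L0} ∩ {L0,L1,L2} = {L0}; idom=L0
  L4: preds {L0,L2}: {L0} ∩ {L0,L1,L2} = {L0}; idom=L0
  L5: preds {L1,L4}: {L0,L1} ∩ {L0,L4} = {L0}; idom=L0

idom(L5) = L0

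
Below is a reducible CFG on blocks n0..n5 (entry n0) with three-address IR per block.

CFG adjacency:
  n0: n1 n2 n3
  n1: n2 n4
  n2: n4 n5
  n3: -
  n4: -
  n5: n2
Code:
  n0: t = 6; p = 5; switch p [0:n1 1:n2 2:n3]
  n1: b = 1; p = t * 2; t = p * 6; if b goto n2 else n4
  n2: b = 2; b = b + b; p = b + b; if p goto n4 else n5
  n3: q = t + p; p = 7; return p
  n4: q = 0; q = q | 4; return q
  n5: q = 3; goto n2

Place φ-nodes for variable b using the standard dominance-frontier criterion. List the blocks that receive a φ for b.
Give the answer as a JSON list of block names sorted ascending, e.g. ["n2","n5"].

Answer: ["n2", "n4"]

Working:
idom tree: n1←n0 n2←n0 n3←n0 n4←n0 n5←n2
Dom∩ at merges:
  n2: preds {n0,n1,n5}: {n0} ∩ {n0,n1} ∩ {n0,n2,n5} = {n0}; idom=n0
  n4: preds {n1,n2}: {n0,n1} ∩ {n0,n2} = {n0}; idom=n0

DF derivation:
  join n2 pred n0: · stop@n0
  join n2 pred n1: n1 stop@n0
  join n2 pred n5: n5→n2 stop@n0
  join n4 pred n1: n1 stop@n0
  join n4 pred n2: n2 stop@n0
  n0 → ∅
  n1 → {n2,n4}
  n2 → {n2,n4}
  n3 → ∅
  n4 → ∅
  n5 → {n2}

φ for b: defs {n1,n2}
  DF⁺ = {n2,n4}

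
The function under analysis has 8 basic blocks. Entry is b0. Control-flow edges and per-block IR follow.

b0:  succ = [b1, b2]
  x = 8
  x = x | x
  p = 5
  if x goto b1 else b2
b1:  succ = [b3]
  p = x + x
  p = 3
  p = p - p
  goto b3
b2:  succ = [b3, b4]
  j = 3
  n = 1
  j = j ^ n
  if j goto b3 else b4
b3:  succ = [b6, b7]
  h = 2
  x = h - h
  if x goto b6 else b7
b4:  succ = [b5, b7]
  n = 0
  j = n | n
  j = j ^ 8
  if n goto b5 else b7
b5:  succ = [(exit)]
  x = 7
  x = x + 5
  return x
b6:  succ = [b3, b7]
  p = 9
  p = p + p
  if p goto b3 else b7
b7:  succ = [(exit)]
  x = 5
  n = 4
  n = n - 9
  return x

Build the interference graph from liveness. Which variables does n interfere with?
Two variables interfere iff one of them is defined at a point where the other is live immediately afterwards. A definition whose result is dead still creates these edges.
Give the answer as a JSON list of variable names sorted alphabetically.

Answer: ["j", "x"]

Working:
Block summaries:
  b0: def={p,x} ue=∅
  b1: def={p} ue={x}
  b2: def={j,n} ue=∅
  b3: def={h,x} ue=∅
  b4: def={j,n} ue=∅
  b5: def={x} ue=∅
  b6: def={p} ue=∅
  b7: def={n,x} ue=∅

Live sets:
  b0 li=∅ lo={x}
  b1 li={x} lo=∅
  b2 li=∅ lo=∅
  b3 li=∅ lo=∅
  b4 li=∅ lo=∅
  b5 li=∅ lo=∅
  b6 li=∅ lo=∅
  b7 li=∅ lo=∅

Conflict graph:
  h — ∅
  j — {n}
  n — {j,x}
  p — {x}
  x — {n,p}

N(n) = ["j", "x"]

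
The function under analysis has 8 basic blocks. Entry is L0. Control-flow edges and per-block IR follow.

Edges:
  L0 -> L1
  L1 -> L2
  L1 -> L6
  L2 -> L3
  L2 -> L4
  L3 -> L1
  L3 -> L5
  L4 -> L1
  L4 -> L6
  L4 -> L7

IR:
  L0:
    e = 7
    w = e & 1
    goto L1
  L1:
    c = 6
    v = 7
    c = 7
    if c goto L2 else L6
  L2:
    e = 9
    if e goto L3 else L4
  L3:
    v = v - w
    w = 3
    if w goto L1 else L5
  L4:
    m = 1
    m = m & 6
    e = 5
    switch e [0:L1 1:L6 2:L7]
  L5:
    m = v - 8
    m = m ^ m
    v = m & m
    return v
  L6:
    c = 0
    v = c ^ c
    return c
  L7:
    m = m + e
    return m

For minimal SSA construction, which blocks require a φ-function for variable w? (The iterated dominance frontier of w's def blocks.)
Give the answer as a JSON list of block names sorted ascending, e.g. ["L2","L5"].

idom tree: L1←L0 L2←L1 L3←L2 L4←L2 L5←L3 L6←L1 L7←L4
Dom∩ at merges:
  L1: preds {L0,L3,L4}: {L0} ∩ {L0,L1,L2,L3} ∩ {L0,L1,L2,L4} = {L0}; idom=L0
  L6: preds {L1,L4}: {L0,L1} ∩ {L0,L1,L2,L4} = {L0,L1}; idom=L1

Frontier:
  join L1 pred L0: · stop@L0
  join L1 pred L3: L3→L2→L1 stop@L0
  join L1 pred L4: L4→L2→L1 stop@L0
  join L6 pred L1: · stop@L1
  join L6 pred L4: L4→L2 stop@L1
  L0: DF=∅
  L1: DF={L1}
  L2: DF={L1,L6}
  L3: DF={L1}
  L4: DF={L1,L6}
  L5: DF=∅
  L6: DF=∅
  L7: DF=∅

φ for w: defs {L0,L3}
  DF⁺ = {L1}

Answer: ["L1"]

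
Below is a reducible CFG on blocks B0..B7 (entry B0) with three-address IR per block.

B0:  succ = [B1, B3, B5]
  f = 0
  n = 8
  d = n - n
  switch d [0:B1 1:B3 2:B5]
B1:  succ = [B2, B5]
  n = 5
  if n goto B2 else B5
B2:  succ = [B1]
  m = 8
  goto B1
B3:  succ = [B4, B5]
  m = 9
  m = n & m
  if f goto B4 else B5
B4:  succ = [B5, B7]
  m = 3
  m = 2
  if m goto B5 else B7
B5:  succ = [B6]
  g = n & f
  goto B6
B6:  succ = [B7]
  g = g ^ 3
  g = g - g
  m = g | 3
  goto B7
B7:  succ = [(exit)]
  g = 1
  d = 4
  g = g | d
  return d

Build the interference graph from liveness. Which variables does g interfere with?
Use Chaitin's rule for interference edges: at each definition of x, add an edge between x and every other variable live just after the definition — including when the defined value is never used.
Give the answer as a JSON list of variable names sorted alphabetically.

def/use:
  B0: {d,f,n} / ∅
  B1: {n} / ∅
  B2: {m} / ∅
  B3: {m} / {f,n}
  B4: {m} / ∅
  B5: {g} / {f,n}
  B6: {g,m} / {g}
  B7: {d,g} / ∅

Live sets:
  B0: in=∅ out={f,n}
  B1: in={f} out={f,n}
  B2: in={f} out={f}
  B3: in={f,n} out={f,n}
  B4: in={f,n} out={f,n}
  B5: in={f,n} out={g}
  B6: in={g} out=∅
  B7: in=∅ out=∅

Interfere edges:
  d — {f,g,n}
  f — {d,m,n}
  g — {d}
  m — {f,n}
  n — {d,f,m}

N(g) = ["d"]

Answer: ["d"]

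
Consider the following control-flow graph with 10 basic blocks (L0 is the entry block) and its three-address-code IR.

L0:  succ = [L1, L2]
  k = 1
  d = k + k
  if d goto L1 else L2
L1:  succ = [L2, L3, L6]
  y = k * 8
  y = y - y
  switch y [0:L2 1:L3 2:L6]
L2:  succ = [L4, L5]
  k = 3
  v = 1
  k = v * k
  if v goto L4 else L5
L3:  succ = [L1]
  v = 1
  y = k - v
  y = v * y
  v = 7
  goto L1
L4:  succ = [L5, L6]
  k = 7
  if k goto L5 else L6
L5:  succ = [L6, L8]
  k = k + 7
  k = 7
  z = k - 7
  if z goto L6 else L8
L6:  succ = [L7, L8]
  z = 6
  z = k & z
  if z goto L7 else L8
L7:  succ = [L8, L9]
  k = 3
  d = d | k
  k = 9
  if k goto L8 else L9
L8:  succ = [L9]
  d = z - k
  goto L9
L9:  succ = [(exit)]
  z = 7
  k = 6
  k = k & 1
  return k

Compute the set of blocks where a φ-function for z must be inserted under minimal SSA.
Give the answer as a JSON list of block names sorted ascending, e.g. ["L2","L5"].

idom tree: L1←L0 L2←L0 L3←L1 L4←L2 L5←L2 L6←L0 L7←L6 L8←L0 L9←L0
Dom∩ at merges:
  L1: preds {L0,L3}: {L0} ∩ {L0,L1,L3} = {L0}; idom=L0
  L2: preds {L0,L1}: {L0} ∩ {L0,L1} = {L0}; idom=L0
  L5: preds {L2,L4}: {L0,L2} ∩ {L0,L2,L4} = {L0,L2}; idom=L2
  L6: preds {L1,L4,L5}: {L0,L1} ∩ {L0,L2,L4} ∩ {L0,L2,L5} = {L0}; idom=L0
  L8: preds {L5,L6,L7}: {L0,L2,L5} ∩ {L0,L6} ∩ {L0,L6,L7} = {L0}; idom=L0
  L9: preds {L7,L8}: {L0,L6,L7} ∩ {L0,L8} = {L0}; idom=L0

Frontier:
  join L1 pred L0: · stop@L0
  join L1 pred L3: L3→L1 stop@L0
  join L2 pred L0: · stop@L0
  join L2 pred L1: L1 stop@L0
  join L5 pred L2: · stop@L2
  join L5 pred L4: L4 stop@L2
  join L6 pred L1: L1 stop@L0
  join L6 pred L4: L4→L2 stop@L0
  join L6 pred L5: L5→L2 stop@L0
  join L8 pred L5: L5→L2 stop@L0
  join L8 pred L6: L6 stop@L0
  join L8 pred L7: L7→L6 stop@L0
  join L9 pred L7: L7→L6 stop@L0
  join L9 pred L8: L8 stop@L0
  L0 → ∅
  L1 → {L1,L2,L6}
  L2 → {L6,L8}
  L3 → {L1}
  L4 → {L5,L6}
  L5 → {L6,L8}
  L6 → {L8,L9}
  L7 → {L8,L9}
  L8 → {L9}
  L9 → ∅

φ for z: defs {L5,L6,L9}
  DF⁺ = {L6,L8,L9}

Answer: ["L6", "L8", "L9"]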